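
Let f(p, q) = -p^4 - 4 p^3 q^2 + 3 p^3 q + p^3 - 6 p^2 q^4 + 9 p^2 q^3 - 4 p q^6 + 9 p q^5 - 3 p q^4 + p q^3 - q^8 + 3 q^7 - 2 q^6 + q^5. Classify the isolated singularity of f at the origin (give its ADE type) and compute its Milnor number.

Type E_{7}, Milnor number mu = 7.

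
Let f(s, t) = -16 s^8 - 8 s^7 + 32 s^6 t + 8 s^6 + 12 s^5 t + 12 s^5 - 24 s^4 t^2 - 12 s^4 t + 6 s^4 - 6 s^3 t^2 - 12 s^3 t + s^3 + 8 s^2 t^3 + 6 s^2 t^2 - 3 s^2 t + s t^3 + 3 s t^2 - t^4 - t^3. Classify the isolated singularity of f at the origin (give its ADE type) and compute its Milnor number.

The Hessian of f at 0 has rank 0. Corank 2; j^3 = (s - t)^3 is a perfect cube, so E-series; the 4-jet and mu = 7 give E_7.

Type E_{7}, Milnor number mu = 7.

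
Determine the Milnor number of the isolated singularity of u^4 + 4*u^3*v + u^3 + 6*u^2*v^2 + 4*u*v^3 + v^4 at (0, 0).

6

The Hessian of f at 0 has rank 0. Corank 2; j^3 = u^3 is a perfect cube, so E-series; the 4-jet and mu = 6 give E_6.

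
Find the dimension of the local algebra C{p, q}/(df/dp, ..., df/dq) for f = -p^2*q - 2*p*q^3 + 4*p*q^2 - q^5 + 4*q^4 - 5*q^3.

The Hessian of f at 0 has rank 0. Corank 2; j^3 = -q*(p^2 - 4*p*q + 5*q^2) splits into three distinct lines over C (the quadratic factor has nonzero discriminant), so D_4.

4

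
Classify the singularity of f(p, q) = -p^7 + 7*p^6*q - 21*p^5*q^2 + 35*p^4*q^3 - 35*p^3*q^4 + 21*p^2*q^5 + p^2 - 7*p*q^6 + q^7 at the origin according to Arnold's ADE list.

A_6

The Hessian of f at 0 has rank 1. Corank 1: A-series; mu = 6 gives A_6.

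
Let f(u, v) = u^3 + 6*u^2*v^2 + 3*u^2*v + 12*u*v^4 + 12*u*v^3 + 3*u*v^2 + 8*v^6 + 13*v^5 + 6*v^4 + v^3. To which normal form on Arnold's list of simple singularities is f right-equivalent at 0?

The Hessian of f at 0 has rank 0. Corank 2; j^3 = (u + v)^3 is a perfect cube, so E-series; the 5-jet and mu = 8 give E_8.

E8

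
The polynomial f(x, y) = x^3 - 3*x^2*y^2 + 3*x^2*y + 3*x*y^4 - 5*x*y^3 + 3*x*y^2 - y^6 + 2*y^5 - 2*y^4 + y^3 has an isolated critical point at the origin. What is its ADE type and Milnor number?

The Hessian of f at 0 is [[0, 0], [0, 0]] with rank 0, so corank 2. A Groebner basis of the Jacobian ideal J(f) in C{x,y} is {-x^2 - 2*x*y + y^4 - y^3/3 - y^2, x^3 - 4*x^2 - 8*x*y - y^3/3 - 4*y^2, x^2*y + 7*x^2/3 + 14*x*y/3 - 2*y^3/9 + 7*y^2/3, -x^2 + x*y^2 - 2*x*y + 2*y^3/3 - y^2}; counting standard monomials gives mu = 7. Corank 2; j^3 = (x + y)^3 is a perfect cube, so E-series; the 4-jet and mu = 7 give E_7.

Type E7, Milnor number mu = 7.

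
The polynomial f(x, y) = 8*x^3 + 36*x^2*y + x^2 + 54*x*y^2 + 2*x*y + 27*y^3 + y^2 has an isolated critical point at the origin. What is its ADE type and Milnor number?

The Hessian of f at 0 has rank 1. Corank 1: A-series; mu = 2 gives A_2.

Type A2, Milnor number mu = 2.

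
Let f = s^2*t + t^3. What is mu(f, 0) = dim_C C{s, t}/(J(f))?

4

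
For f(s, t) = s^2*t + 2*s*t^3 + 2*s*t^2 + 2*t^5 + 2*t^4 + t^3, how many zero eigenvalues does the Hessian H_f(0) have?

2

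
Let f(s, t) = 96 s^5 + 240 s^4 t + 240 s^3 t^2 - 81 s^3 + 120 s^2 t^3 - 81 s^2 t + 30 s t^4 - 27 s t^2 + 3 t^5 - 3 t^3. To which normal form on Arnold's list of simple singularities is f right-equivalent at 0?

E_8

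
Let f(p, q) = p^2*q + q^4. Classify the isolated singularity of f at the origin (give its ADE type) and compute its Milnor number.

The Hessian of f at 0 has rank 0. Corank 2; j^3 = p^2*q has shape L^2 M (L != M), so D-series; mu = 5 gives D_5.

Type D5, Milnor number mu = 5.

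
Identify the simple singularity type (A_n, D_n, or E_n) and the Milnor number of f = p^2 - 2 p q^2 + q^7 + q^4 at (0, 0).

Type A6, Milnor number mu = 6.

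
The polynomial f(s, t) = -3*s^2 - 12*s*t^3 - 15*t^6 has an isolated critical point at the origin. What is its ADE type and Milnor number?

Type A5, Milnor number mu = 5.

The Hessian of f at 0 is [[-6, 0], [0, 0]] with rank 1, so corank 1. A Groebner basis of the Jacobian ideal J(f) in C{s,t} is {s*t^2, s/2 + t^3, s^2}; counting standard monomials gives mu = 5. Corank 1: A-series; mu = 5 gives A_5.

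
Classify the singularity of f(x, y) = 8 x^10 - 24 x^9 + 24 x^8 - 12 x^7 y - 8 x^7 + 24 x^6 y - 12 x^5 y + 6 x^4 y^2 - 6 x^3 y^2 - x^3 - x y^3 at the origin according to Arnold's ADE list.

E_{7}

The Hessian of f at 0 has rank 0. Corank 2; j^3 = -x^3 is a perfect cube, so E-series; the 4-jet and mu = 7 give E_7.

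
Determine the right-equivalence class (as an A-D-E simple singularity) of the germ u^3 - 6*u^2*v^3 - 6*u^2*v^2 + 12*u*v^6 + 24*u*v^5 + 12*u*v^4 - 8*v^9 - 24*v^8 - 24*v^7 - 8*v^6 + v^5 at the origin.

The Hessian of f at 0 has rank 0. Corank 2; j^3 = u^3 is a perfect cube, so E-series; the 5-jet and mu = 8 give E_8.

E8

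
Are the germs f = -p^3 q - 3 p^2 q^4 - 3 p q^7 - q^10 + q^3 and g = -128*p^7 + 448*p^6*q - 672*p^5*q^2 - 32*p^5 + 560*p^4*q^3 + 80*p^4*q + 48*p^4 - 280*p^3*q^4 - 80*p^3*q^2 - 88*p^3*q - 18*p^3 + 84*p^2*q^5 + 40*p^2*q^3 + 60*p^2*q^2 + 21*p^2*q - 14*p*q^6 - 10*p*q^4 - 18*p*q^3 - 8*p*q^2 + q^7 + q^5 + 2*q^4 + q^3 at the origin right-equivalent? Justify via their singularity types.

The Hessian of f at 0 is [[0, 0], [0, 0]] with rank 0, so corank 2. A Groebner basis of the Jacobian ideal J(f) in C{p,q} is {p^3 - 3*q^2, p^2*q, q^3}; counting standard monomials gives mu = 7. Corank 2; j^3 = q^3 is a perfect cube, so E-series; the 4-jet and mu = 7 give E_7. The Hessian of g at 0 is [[0, 0], [0, 0]] with rank 0, so corank 2. A Groebner basis of the Jacobian ideal J(g) in C{p,q} is {84321*p^2/370 + p*q^3 - 10611*p*q^2/370 - 131139*p*q/740 + 7767*q^3/740 + 135*q^2/4, 100602*p^2/185 - 13797*p*q^2/185 - 78489*p*q/185 + q^4 + 5022*q^3/185 + 81*q^2, p^3 + 573*p^2/370 - 183*p*q^2/370 - 937*p*q/740 + 101*q^3/740 + q^2/4, p^2*q + 567*p^2/370 - 307*p*q^2/370 - 933*p*q/740 + 129*q^3/740 + q^2/4}; counting standard monomials gives mu = 8. Corank 2; j^3 = -(2*p - q)*(3*p - q)^2 has shape L^2 M (L != M), so D-series; mu = 8 gives D_8. f is E_7 but g is D_8, hence not right-equivalent.

No.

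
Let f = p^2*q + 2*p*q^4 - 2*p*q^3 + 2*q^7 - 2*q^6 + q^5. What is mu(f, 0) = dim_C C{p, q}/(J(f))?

8

The Hessian of f at 0 is [[0, 0], [0, 0]] with rank 0, so corank 2. A Groebner basis of the Jacobian ideal J(f) in C{p,q} is {-p^2/6 + p*q^3 + 4*p*q^2/3 + 7*p*q/6 - 7*q^3/6, p*q + q^4 - q^3, p^3 + p^2/6 - p*q^2/3 - p*q/6 + q^3/6, p^2*q - p^2/3 + 5*p*q^2/3 + 4*p*q/3 - 4*q^3/3}; counting standard monomials gives mu = 8. Corank 2; j^3 = p^2*q has shape L^2 M (L != M), so D-series; mu = 8 gives D_8.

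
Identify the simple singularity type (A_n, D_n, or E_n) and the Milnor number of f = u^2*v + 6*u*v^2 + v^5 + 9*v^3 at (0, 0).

Type D_{6}, Milnor number mu = 6.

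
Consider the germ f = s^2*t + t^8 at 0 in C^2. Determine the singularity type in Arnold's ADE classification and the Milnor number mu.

The Hessian of f at 0 has rank 0. Corank 2; j^3 = s^2*t has shape L^2 M (L != M), so D-series; mu = 9 gives D_9.

Type D9, Milnor number mu = 9.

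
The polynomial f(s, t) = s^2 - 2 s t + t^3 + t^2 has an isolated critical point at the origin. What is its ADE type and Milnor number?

The Hessian of f at 0 has rank 1. Corank 1: A-series; mu = 2 gives A_2.

Type A_2, Milnor number mu = 2.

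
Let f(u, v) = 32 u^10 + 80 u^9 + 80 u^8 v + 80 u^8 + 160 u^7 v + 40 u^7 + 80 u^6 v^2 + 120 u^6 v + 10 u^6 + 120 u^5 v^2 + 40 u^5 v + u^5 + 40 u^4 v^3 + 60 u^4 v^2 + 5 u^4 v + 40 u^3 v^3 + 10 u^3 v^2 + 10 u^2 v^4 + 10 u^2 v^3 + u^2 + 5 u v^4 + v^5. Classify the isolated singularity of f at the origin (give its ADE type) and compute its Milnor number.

Type A_{4}, Milnor number mu = 4.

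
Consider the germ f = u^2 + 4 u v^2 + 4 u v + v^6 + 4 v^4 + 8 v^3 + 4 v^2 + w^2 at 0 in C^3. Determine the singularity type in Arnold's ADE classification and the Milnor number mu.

Type A_5, Milnor number mu = 5.

The Hessian of f at 0 has rank 2. Corank 1: A-series; mu = 5 gives A_5.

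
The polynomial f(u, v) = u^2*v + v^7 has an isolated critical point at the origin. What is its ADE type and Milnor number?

Type D_{8}, Milnor number mu = 8.

The Hessian of f at 0 has rank 0. Corank 2; j^3 = u^2*v has shape L^2 M (L != M), so D-series; mu = 8 gives D_8.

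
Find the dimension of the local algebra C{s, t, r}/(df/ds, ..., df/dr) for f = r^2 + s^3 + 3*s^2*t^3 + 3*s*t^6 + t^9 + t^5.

8

The Hessian of f at 0 has rank 1. Corank 2; j^3 = s^3 is a perfect cube, so E-series; the 5-jet and mu = 8 give E_8.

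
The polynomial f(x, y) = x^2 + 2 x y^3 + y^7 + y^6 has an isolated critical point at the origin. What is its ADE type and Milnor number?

The Hessian of f at 0 has rank 1. Corank 1: A-series; mu = 6 gives A_6.

Type A6, Milnor number mu = 6.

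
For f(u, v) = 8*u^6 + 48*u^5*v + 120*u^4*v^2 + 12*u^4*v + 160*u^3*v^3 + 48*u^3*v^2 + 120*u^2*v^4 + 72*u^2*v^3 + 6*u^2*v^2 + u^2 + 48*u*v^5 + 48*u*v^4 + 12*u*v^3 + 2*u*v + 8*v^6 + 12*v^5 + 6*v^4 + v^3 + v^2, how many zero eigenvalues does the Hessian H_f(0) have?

1

Hessian at 0 has rank 1.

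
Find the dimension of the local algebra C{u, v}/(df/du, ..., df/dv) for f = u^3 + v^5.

The Hessian of f at 0 is [[0, 0], [0, 0]] with rank 0, so corank 2. A Groebner basis of the Jacobian ideal J(f) in C{u,v} is {v^4, u^2}; counting standard monomials gives mu = 8. Corank 2; j^3 = u^3 is a perfect cube, so E-series; the 5-jet and mu = 8 give E_8.

8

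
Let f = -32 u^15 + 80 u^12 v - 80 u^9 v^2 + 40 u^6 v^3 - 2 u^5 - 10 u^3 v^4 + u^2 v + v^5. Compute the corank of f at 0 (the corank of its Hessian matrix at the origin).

The Hessian at 0 is [[0, 0], [0, 0]] of rank 0; hence corank 2.

2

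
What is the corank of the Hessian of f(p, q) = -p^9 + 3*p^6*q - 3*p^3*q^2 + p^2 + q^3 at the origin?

Hessian at 0 has rank 1.

1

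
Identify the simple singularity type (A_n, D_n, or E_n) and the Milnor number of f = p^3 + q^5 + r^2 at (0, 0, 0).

The Hessian of f at 0 is [[0, 0, 0], [0, 0, 0], [0, 0, 2]] with rank 1, so corank 2. A Groebner basis of the Jacobian ideal J(f) in C{p,q,r} is {q^4, p^2, r}; counting standard monomials gives mu = 8. Corank 2; j^3 = p^3 is a perfect cube, so E-series; the 5-jet and mu = 8 give E_8.

Type E8, Milnor number mu = 8.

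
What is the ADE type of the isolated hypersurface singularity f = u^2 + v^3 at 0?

A_{2}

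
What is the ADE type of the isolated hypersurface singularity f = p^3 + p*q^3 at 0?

E7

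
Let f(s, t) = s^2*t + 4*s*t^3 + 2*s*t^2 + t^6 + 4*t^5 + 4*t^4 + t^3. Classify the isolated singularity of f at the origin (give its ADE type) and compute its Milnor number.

Type D_{7}, Milnor number mu = 7.

The Hessian of f at 0 has rank 0. Corank 2; j^3 = t*(s + t)^2 has shape L^2 M (L != M), so D-series; mu = 7 gives D_7.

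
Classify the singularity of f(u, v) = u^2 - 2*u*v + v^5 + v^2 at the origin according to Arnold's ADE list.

A4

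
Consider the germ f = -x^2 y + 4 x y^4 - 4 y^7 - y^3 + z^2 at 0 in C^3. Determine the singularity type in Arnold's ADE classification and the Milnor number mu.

The Hessian of f at 0 is [[0, 0, 0], [0, 0, 0], [0, 0, 2]] with rank 1, so corank 2. A Groebner basis of the Jacobian ideal J(f) in C{x,y,z} is {y^3, x^2 + 3*y^2, x*y, z}; counting standard monomials gives mu = 4. Corank 2; j^3 = -y*(x^2 + y^2) splits into three distinct lines over C (the quadratic factor has nonzero discriminant), so D_4.

Type D_4, Milnor number mu = 4.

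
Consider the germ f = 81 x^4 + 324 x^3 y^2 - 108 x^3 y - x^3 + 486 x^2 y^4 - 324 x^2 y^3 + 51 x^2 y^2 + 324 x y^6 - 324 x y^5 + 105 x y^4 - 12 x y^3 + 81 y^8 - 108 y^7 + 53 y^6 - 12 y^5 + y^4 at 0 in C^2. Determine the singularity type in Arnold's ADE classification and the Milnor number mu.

Type E_{6}, Milnor number mu = 6.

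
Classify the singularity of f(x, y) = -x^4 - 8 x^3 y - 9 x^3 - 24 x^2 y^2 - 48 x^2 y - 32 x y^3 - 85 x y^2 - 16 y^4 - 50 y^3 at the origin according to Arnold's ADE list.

D_5

The Hessian of f at 0 has rank 0. Corank 2; j^3 = -(x + 2*y)*(3*x + 5*y)^2 has shape L^2 M (L != M), so D-series; mu = 5 gives D_5.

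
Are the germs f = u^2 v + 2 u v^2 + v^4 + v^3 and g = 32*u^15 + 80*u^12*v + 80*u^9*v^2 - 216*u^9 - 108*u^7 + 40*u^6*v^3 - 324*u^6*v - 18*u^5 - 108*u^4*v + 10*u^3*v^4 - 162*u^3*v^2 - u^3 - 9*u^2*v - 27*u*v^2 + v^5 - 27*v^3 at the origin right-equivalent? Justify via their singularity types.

No.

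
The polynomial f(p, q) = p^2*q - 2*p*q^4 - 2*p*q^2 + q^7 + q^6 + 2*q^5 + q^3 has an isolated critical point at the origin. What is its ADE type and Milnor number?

Type D_7, Milnor number mu = 7.

The Hessian of f at 0 is [[0, 0], [0, 0]] with rank 0, so corank 2. A Groebner basis of the Jacobian ideal J(f) in C{p,q} is {-p*q + q^4 + q^2, p^3 + p^2/2 - p*q - q^3 + q^2/2, p^2*q + p^2/3 - 2*p*q/3 - q^3 + q^2/3, p^2/6 + p*q^2 - p*q/3 - q^3 + q^2/6}; counting standard monomials gives mu = 7. Corank 2; j^3 = q*(p - q)^2 has shape L^2 M (L != M), so D-series; mu = 7 gives D_7.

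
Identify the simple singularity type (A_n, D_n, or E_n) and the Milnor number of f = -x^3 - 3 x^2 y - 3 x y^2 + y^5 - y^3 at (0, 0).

Type E_{8}, Milnor number mu = 8.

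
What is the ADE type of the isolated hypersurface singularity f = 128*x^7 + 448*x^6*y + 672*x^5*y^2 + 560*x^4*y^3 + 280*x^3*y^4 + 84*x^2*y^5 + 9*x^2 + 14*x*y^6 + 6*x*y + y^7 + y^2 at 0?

A_{6}

The Hessian of f at 0 has rank 1. Corank 1: A-series; mu = 6 gives A_6.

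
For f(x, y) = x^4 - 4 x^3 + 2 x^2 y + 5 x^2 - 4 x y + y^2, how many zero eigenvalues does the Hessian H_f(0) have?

0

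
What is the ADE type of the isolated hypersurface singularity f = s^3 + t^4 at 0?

E_{6}

The Hessian of f at 0 has rank 0. Corank 2; j^3 = s^3 is a perfect cube, so E-series; the 4-jet and mu = 6 give E_6.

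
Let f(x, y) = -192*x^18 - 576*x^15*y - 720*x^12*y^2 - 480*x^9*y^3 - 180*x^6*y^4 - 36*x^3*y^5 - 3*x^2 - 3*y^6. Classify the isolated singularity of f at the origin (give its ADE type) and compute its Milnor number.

The Hessian of f at 0 is [[-6, 0], [0, 0]] with rank 1, so corank 1. A Groebner basis of the Jacobian ideal J(f) in C{x,y} is {y^5, x}; counting standard monomials gives mu = 5. Corank 1: A-series; mu = 5 gives A_5.

Type A_5, Milnor number mu = 5.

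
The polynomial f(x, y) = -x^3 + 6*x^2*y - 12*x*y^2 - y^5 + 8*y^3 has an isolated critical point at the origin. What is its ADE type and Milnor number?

The Hessian of f at 0 is [[0, 0], [0, 0]] with rank 0, so corank 2. A Groebner basis of the Jacobian ideal J(f) in C{x,y} is {y^4, x^2 - 4*x*y + 4*y^2}; counting standard monomials gives mu = 8. Corank 2; j^3 = -(x - 2*y)^3 is a perfect cube, so E-series; the 5-jet and mu = 8 give E_8.

Type E8, Milnor number mu = 8.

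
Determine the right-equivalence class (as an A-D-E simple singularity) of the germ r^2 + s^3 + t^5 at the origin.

E_8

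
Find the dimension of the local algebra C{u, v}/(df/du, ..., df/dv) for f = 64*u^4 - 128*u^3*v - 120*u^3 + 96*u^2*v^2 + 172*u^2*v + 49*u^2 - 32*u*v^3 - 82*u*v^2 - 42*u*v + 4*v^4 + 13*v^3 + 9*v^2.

2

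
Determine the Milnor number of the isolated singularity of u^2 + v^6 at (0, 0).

5

The Hessian of f at 0 has rank 1. Corank 1: A-series; mu = 5 gives A_5.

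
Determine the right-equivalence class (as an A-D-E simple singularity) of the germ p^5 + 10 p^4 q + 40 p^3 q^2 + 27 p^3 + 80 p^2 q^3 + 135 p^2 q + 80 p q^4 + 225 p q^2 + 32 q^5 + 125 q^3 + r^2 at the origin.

E_{8}

The Hessian of f at 0 is [[0, 0, 0], [0, 0, 0], [0, 0, 2]] with rank 1, so corank 2. A Groebner basis of the Jacobian ideal J(f) in C{p,q,r} is {q^5, p*q^3 + 7*q^4/4, p^2 + 10*p*q/3 + 25*q^2/9, r}; counting standard monomials gives mu = 8. Corank 2; j^3 = (3*p + 5*q)^3 is a perfect cube, so E-series; the 5-jet and mu = 8 give E_8.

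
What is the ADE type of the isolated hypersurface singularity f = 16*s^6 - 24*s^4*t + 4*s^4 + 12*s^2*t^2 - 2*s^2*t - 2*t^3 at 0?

D_{4}

The Hessian of f at 0 has rank 0. Corank 2; j^3 = -2*t*(s^2 + t^2) splits into three distinct lines over C (the quadratic factor has nonzero discriminant), so D_4.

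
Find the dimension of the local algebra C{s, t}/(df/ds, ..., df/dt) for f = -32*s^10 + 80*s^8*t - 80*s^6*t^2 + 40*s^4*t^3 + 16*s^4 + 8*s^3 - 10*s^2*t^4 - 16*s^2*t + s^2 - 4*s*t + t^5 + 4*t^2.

The Hessian of f at 0 is [[2, -4], [-4, 8]] with rank 1, so corank 1. A Groebner basis of the Jacobian ideal J(f) in C{s,t} is {-s/256 + t^3 - t^2/16 + t/128, s^2 + s/4 - t/2, s*t + s/16 - t^2 - t/8}; counting standard monomials gives mu = 4. Corank 1: A-series; mu = 4 gives A_4.

4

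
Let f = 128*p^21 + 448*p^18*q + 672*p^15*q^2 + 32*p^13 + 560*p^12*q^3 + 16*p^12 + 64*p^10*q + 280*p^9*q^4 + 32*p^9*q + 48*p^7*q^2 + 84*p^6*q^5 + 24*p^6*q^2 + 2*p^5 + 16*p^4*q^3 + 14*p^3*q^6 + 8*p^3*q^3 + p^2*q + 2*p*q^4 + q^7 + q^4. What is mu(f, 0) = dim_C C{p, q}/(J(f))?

5

The Hessian of f at 0 has rank 0. Corank 2; j^3 = p^2*q has shape L^2 M (L != M), so D-series; mu = 5 gives D_5.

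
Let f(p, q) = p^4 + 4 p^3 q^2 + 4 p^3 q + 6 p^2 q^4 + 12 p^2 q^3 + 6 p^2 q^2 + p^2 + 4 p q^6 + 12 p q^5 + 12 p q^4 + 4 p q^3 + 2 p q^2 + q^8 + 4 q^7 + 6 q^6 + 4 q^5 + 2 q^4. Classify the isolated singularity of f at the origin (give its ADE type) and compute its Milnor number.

Type A_{3}, Milnor number mu = 3.

The Hessian of f at 0 has rank 1. Corank 1: A-series; mu = 3 gives A_3.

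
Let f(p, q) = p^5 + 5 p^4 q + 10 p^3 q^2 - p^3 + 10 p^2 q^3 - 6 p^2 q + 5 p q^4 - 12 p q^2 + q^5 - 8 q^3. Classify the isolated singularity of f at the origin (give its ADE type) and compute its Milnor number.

Type E_8, Milnor number mu = 8.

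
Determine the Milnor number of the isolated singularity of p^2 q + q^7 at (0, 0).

8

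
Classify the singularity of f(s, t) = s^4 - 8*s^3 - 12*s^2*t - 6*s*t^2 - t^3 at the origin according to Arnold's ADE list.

E_{6}

The Hessian of f at 0 has rank 0. Corank 2; j^3 = -(2*s + t)^3 is a perfect cube, so E-series; the 4-jet and mu = 6 give E_6.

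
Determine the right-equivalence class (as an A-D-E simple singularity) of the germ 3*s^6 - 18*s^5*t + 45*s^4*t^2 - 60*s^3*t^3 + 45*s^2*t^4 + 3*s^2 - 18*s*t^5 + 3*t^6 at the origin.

The Hessian of f at 0 has rank 1. Corank 1: A-series; mu = 5 gives A_5.

A_5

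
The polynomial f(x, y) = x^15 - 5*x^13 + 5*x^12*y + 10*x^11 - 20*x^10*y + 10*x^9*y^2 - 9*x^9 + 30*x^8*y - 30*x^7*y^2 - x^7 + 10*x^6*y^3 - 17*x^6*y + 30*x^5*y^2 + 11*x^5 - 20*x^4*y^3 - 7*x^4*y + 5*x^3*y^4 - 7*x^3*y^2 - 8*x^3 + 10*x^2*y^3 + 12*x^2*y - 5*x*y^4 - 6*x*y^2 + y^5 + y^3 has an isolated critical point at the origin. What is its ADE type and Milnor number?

The Hessian of f at 0 is [[0, 0], [0, 0]] with rank 0, so corank 2. A Groebner basis of the Jacobian ideal J(f) in C{x,y} is {-40*x^2 + x*y^3 + 40*x*y - 10*y^2, -64*x^2 + 64*x*y + y^4 - 16*y^2, x^3 - 3*x*y^2/4 + y^3/4, x^2*y - x*y^2 + y^3/4}; counting standard monomials gives mu = 8. Corank 2; j^3 = -(2*x - y)^3 is a perfect cube, so E-series; the 5-jet and mu = 8 give E_8.

Type E_8, Milnor number mu = 8.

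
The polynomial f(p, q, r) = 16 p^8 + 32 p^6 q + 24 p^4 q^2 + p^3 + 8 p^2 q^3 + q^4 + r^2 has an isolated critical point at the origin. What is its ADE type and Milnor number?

Type E_6, Milnor number mu = 6.

The Hessian of f at 0 has rank 1. Corank 2; j^3 = p^3 is a perfect cube, so E-series; the 4-jet and mu = 6 give E_6.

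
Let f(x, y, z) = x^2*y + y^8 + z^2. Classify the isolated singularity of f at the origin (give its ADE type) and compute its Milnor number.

Type D9, Milnor number mu = 9.

The Hessian of f at 0 has rank 1. Corank 2; j^3 = x^2*y has shape L^2 M (L != M), so D-series; mu = 9 gives D_9.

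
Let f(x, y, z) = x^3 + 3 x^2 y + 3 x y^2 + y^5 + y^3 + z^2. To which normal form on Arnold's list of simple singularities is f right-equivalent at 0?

E_{8}

The Hessian of f at 0 is [[0, 0, 0], [0, 0, 0], [0, 0, 2]] with rank 1, so corank 2. A Groebner basis of the Jacobian ideal J(f) in C{x,y,z} is {y^4, x^2 + 2*x*y + y^2, z}; counting standard monomials gives mu = 8. Corank 2; j^3 = (x + y)^3 is a perfect cube, so E-series; the 5-jet and mu = 8 give E_8.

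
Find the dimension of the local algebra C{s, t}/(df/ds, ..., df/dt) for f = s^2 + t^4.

3

The Hessian of f at 0 is [[2, 0], [0, 0]] with rank 1, so corank 1. A Groebner basis of the Jacobian ideal J(f) in C{s,t} is {t^3, s}; counting standard monomials gives mu = 3. Corank 1: A-series; mu = 3 gives A_3.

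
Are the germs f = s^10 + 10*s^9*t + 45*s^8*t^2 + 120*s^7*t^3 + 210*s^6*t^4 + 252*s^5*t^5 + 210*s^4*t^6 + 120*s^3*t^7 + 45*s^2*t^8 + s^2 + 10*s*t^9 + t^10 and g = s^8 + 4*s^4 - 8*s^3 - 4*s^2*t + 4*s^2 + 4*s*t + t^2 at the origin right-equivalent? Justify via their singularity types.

No.

The Hessian of f at 0 is [[2, 0], [0, 0]] with rank 1, so corank 1. A Groebner basis of the Jacobian ideal J(f) in C{s,t} is {t^9, s}; counting standard monomials gives mu = 9. Corank 1: A-series; mu = 9 gives A_9. The Hessian of g at 0 is [[8, 4], [4, 2]] with rank 1, so corank 1. A Groebner basis of the Jacobian ideal J(g) in C{s,t} is {s*t^3 + 12*s*t^2 + 20*s*t + 8*s + 3*t^3 + 8*t^2 + 4*t, -56*s*t^2 - 112*s*t - 48*s + t^4 - 12*t^3 - 44*t^2 - 24*t, s^2 - s - t/2}; counting standard monomials gives mu = 7. Corank 1: A-series; mu = 7 gives A_7. f is A_9 but g is A_7, hence not right-equivalent.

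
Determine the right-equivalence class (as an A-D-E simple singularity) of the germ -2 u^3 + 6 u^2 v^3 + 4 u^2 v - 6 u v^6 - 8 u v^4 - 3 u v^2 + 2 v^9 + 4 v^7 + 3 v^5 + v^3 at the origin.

The Hessian of f at 0 has rank 0. Corank 2; j^3 = -(u - v)*(2*u^2 - 2*u*v + v^2) splits into three distinct lines over C (the quadratic factor has nonzero discriminant), so D_4.

D4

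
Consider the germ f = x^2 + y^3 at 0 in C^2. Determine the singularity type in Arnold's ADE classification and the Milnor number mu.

The Hessian of f at 0 is [[2, 0], [0, 0]] with rank 1, so corank 1. A Groebner basis of the Jacobian ideal J(f) in C{x,y} is {y^2, x}; counting standard monomials gives mu = 2. Corank 1: A-series; mu = 2 gives A_2.

Type A2, Milnor number mu = 2.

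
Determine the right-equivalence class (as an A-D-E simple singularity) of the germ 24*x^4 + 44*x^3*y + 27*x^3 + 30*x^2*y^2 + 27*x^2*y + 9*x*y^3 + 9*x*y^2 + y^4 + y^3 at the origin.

E_{7}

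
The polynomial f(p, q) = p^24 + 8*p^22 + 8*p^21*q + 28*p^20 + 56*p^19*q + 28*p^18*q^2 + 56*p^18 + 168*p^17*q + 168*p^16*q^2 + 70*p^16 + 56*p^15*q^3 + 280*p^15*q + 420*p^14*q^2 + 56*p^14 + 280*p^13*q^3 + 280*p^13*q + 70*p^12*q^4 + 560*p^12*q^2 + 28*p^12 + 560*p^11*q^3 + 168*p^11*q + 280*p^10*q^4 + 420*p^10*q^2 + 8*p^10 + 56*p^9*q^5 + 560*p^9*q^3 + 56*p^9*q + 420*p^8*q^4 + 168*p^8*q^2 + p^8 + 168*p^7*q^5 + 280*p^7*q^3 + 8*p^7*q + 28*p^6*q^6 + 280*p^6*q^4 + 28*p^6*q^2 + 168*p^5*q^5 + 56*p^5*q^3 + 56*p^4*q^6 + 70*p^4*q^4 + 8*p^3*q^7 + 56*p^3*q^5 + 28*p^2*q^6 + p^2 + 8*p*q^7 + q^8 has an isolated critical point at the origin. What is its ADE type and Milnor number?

The Hessian of f at 0 has rank 1. Corank 1: A-series; mu = 7 gives A_7.

Type A_7, Milnor number mu = 7.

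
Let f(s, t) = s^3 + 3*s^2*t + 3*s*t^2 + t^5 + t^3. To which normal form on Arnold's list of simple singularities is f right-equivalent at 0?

E_8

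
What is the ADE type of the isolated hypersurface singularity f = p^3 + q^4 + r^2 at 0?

The Hessian of f at 0 has rank 1. Corank 2; j^3 = p^3 is a perfect cube, so E-series; the 4-jet and mu = 6 give E_6.

E_{6}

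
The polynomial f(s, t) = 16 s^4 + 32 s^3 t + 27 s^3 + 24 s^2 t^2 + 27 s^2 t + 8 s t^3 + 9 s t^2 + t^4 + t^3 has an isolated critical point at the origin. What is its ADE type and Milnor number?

Type E_6, Milnor number mu = 6.

The Hessian of f at 0 is [[0, 0], [0, 0]] with rank 0, so corank 2. A Groebner basis of the Jacobian ideal J(f) in C{s,t} is {t^4, s*t^2 + 7*t^3/18, s^2 + 2*s*t/3 + t^2/9}; counting standard monomials gives mu = 6. Corank 2; j^3 = (3*s + t)^3 is a perfect cube, so E-series; the 4-jet and mu = 6 give E_6.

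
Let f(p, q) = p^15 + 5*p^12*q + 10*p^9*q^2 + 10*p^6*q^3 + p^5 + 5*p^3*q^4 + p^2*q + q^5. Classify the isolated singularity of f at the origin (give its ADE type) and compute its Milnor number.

Type D_6, Milnor number mu = 6.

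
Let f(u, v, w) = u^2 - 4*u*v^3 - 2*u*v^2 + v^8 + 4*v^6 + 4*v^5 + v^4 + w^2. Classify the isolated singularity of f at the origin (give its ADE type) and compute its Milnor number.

Type A7, Milnor number mu = 7.

The Hessian of f at 0 has rank 2. Corank 1: A-series; mu = 7 gives A_7.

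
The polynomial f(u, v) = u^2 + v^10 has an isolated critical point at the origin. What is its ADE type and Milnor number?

Type A_{9}, Milnor number mu = 9.

The Hessian of f at 0 has rank 1. Corank 1: A-series; mu = 9 gives A_9.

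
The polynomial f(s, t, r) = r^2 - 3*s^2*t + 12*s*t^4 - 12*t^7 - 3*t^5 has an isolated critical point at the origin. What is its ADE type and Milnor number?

The Hessian of f at 0 is [[0, 0, 0], [0, 0, 0], [0, 0, 2]] with rank 1, so corank 2. A Groebner basis of the Jacobian ideal J(f) in C{s,t,r} is {-s*t/2 + t^4, s*t^2, s^2 + 5*s*t/2, r}; counting standard monomials gives mu = 6. Corank 2; j^3 = -3*s^2*t has shape L^2 M (L != M), so D-series; mu = 6 gives D_6.

Type D_{6}, Milnor number mu = 6.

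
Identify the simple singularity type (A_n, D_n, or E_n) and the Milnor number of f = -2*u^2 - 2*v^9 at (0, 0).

Type A8, Milnor number mu = 8.

The Hessian of f at 0 has rank 1. Corank 1: A-series; mu = 8 gives A_8.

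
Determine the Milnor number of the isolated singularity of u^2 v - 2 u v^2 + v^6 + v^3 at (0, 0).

The Hessian of f at 0 has rank 0. Corank 2; j^3 = v*(u - v)^2 has shape L^2 M (L != M), so D-series; mu = 7 gives D_7.

7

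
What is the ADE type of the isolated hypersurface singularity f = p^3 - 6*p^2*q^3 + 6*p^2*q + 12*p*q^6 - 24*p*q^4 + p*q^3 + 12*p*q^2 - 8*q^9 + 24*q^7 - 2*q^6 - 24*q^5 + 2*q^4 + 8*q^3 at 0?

The Hessian of f at 0 has rank 0. Corank 2; j^3 = (p + 2*q)^3 is a perfect cube, so E-series; the 4-jet and mu = 7 give E_7.

E_7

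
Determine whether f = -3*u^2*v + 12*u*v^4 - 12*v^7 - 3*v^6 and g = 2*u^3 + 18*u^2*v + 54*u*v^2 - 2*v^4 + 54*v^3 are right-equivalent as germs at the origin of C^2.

No.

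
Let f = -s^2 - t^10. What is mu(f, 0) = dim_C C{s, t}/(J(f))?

9

The Hessian of f at 0 is [[-2, 0], [0, 0]] with rank 1, so corank 1. A Groebner basis of the Jacobian ideal J(f) in C{s,t} is {t^9, s}; counting standard monomials gives mu = 9. Corank 1: A-series; mu = 9 gives A_9.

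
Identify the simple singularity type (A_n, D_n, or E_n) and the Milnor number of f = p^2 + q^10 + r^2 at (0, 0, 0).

The Hessian of f at 0 has rank 2. Corank 1: A-series; mu = 9 gives A_9.

Type A9, Milnor number mu = 9.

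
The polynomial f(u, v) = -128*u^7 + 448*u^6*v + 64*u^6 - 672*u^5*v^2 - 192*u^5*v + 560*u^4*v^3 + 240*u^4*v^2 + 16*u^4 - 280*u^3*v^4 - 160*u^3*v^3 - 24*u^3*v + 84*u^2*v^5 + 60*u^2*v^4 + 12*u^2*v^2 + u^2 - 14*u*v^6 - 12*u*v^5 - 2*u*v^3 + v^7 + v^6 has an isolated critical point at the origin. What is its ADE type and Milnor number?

The Hessian of f at 0 is [[2, 0], [0, 0]] with rank 1, so corank 1. A Groebner basis of the Jacobian ideal J(f) in C{u,v} is {-u*v + v^4, u*v^2 + u/6 - v^3/6, u^2}; counting standard monomials gives mu = 6. Corank 1: A-series; mu = 6 gives A_6.

Type A6, Milnor number mu = 6.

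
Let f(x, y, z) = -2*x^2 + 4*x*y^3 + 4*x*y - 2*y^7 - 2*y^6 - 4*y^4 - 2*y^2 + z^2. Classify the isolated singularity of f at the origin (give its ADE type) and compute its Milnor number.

Type A_6, Milnor number mu = 6.

The Hessian of f at 0 has rank 2. Corank 1: A-series; mu = 6 gives A_6.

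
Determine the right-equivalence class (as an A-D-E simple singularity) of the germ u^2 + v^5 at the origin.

A4

The Hessian of f at 0 is [[2, 0], [0, 0]] with rank 1, so corank 1. A Groebner basis of the Jacobian ideal J(f) in C{u,v} is {v^4, u}; counting standard monomials gives mu = 4. Corank 1: A-series; mu = 4 gives A_4.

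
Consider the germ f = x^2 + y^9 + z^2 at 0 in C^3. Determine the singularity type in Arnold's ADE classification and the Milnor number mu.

Type A8, Milnor number mu = 8.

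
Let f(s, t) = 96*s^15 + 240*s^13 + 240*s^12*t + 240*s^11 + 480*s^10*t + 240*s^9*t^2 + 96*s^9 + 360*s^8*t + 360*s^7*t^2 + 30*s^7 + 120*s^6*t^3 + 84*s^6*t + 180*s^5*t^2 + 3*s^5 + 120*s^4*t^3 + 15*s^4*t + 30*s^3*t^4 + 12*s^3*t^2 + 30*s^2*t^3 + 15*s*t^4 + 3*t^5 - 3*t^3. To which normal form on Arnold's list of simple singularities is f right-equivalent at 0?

E8

The Hessian of f at 0 is [[0, 0], [0, 0]] with rank 0, so corank 2. A Groebner basis of the Jacobian ideal J(f) in C{s,t} is {s^4 - t^2, s^3*t + t^2/4, s*t^2, t^3}; counting standard monomials gives mu = 8. Corank 2; j^3 = -3*t^3 is a perfect cube, so E-series; the 5-jet and mu = 8 give E_8.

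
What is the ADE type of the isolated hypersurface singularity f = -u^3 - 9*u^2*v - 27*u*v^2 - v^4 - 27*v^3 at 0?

The Hessian of f at 0 has rank 0. Corank 2; j^3 = -(u + 3*v)^3 is a perfect cube, so E-series; the 4-jet and mu = 6 give E_6.

E6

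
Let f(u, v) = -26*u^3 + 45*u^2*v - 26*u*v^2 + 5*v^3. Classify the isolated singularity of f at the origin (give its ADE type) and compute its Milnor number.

The Hessian of f at 0 has rank 0. Corank 2; j^3 = -(2*u - v)*(13*u^2 - 16*u*v + 5*v^2) splits into three distinct lines over C (the quadratic factor has nonzero discriminant), so D_4.

Type D_{4}, Milnor number mu = 4.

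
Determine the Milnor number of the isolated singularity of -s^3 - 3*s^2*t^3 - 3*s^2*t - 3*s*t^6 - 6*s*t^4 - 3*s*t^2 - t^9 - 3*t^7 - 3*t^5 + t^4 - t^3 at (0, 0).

The Hessian of f at 0 has rank 0. Corank 2; j^3 = -(s + t)^3 is a perfect cube, so E-series; the 4-jet and mu = 6 give E_6.

6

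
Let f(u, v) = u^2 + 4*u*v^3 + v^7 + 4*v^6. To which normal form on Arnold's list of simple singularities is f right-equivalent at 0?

A_6

The Hessian of f at 0 has rank 1. Corank 1: A-series; mu = 6 gives A_6.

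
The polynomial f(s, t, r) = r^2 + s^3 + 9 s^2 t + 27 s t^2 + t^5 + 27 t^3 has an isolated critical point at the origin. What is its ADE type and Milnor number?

Type E_{8}, Milnor number mu = 8.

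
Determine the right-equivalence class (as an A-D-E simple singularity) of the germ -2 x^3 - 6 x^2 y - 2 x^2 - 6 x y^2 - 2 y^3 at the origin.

A_2

The Hessian of f at 0 has rank 1. Corank 1: A-series; mu = 2 gives A_2.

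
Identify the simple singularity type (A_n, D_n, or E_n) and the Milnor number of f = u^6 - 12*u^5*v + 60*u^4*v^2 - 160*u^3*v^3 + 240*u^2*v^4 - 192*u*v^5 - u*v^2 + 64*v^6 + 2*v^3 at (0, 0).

The Hessian of f at 0 has rank 0. Corank 2; j^3 = -v^2*(u - 2*v) has shape L^2 M (L != M), so D-series; mu = 7 gives D_7.

Type D_7, Milnor number mu = 7.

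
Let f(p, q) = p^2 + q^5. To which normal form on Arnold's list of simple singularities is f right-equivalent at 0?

The Hessian of f at 0 has rank 1. Corank 1: A-series; mu = 4 gives A_4.

A_4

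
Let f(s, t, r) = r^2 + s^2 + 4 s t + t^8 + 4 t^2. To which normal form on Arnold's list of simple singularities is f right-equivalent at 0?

The Hessian of f at 0 has rank 2. Corank 1: A-series; mu = 7 gives A_7.

A7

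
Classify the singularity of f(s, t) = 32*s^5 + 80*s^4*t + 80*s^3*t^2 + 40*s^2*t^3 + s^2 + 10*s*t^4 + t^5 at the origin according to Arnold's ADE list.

A_4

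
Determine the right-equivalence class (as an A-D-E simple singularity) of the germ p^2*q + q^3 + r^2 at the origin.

The Hessian of f at 0 is [[0, 0, 0], [0, 0, 0], [0, 0, 2]] with rank 1, so corank 2. A Groebner basis of the Jacobian ideal J(f) in C{p,q,r} is {q^3, p^2 + 3*q^2, p*q, r}; counting standard monomials gives mu = 4. Corank 2; j^3 = q*(p^2 + q^2) splits into three distinct lines over C (the quadratic factor has nonzero discriminant), so D_4.

D4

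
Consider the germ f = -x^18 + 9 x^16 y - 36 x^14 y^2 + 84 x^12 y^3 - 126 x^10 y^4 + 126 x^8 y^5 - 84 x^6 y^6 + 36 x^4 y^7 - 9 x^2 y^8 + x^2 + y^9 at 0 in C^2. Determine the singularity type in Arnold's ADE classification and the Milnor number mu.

Type A_8, Milnor number mu = 8.

The Hessian of f at 0 is [[2, 0], [0, 0]] with rank 1, so corank 1. A Groebner basis of the Jacobian ideal J(f) in C{x,y} is {y^8, x}; counting standard monomials gives mu = 8. Corank 1: A-series; mu = 8 gives A_8.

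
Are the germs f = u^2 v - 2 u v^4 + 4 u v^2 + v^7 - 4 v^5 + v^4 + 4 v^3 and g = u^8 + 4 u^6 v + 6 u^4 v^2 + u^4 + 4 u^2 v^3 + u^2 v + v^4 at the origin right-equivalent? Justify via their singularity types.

Yes.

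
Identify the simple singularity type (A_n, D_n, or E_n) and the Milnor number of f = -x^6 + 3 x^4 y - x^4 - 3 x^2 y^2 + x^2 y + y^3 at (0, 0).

The Hessian of f at 0 has rank 0. Corank 2; j^3 = y*(x^2 + y^2) splits into three distinct lines over C (the quadratic factor has nonzero discriminant), so D_4.

Type D_{4}, Milnor number mu = 4.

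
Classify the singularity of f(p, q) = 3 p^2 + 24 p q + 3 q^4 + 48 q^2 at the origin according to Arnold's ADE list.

The Hessian of f at 0 is [[6, 24], [24, 96]] with rank 1, so corank 1. A Groebner basis of the Jacobian ideal J(f) in C{p,q} is {q^3, p + 4*q}; counting standard monomials gives mu = 3. Corank 1: A-series; mu = 3 gives A_3.

A_3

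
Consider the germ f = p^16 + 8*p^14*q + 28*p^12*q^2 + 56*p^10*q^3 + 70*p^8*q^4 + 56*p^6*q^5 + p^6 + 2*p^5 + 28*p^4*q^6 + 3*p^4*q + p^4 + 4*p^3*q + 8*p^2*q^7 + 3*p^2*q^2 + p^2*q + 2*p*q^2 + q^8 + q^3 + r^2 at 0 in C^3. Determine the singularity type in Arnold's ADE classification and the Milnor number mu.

The Hessian of f at 0 has rank 1. Corank 2; j^3 = q*(p + q)^2 has shape L^2 M (L != M), so D-series; mu = 9 gives D_9.

Type D_9, Milnor number mu = 9.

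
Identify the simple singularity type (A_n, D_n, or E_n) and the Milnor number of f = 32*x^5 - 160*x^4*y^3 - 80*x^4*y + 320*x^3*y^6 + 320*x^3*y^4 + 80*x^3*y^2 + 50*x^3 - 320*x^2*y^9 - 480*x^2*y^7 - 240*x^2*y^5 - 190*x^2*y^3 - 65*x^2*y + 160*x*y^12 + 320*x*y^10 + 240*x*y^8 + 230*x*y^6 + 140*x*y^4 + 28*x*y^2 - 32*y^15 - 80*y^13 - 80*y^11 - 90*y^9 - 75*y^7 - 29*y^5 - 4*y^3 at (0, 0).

Type D_{6}, Milnor number mu = 6.

The Hessian of f at 0 is [[0, 0], [0, 0]] with rank 0, so corank 2. A Groebner basis of the Jacobian ideal J(f) in C{x,y} is {-625*x*y/623 + y^4 + 250*y^2/623, x*y^2 - 2*y^3/5, x^2 - 2491*x*y/3115 + 498*y^2/3115}; counting standard monomials gives mu = 6. Corank 2; j^3 = (2*x - y)*(5*x - 2*y)^2 has shape L^2 M (L != M), so D-series; mu = 6 gives D_6.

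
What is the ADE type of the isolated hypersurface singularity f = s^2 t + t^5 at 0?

D_6

The Hessian of f at 0 is [[0, 0], [0, 0]] with rank 0, so corank 2. A Groebner basis of the Jacobian ideal J(f) in C{s,t} is {s^2/5 + t^4, s^3, s*t}; counting standard monomials gives mu = 6. Corank 2; j^3 = s^2*t has shape L^2 M (L != M), so D-series; mu = 6 gives D_6.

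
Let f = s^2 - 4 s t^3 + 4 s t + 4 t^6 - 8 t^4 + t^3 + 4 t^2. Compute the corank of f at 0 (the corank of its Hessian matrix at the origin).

1

The Hessian at 0 is [[2, 4], [4, 8]] of rank 1; hence corank 1.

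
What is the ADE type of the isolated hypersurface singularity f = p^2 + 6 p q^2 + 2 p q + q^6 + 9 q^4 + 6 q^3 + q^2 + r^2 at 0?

A_5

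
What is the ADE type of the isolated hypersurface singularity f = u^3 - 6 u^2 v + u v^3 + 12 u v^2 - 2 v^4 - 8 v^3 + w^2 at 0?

The Hessian of f at 0 has rank 1. Corank 2; j^3 = (u - 2*v)^3 is a perfect cube, so E-series; the 4-jet and mu = 7 give E_7.

E7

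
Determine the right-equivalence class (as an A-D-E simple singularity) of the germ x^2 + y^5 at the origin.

A_{4}

The Hessian of f at 0 has rank 1. Corank 1: A-series; mu = 4 gives A_4.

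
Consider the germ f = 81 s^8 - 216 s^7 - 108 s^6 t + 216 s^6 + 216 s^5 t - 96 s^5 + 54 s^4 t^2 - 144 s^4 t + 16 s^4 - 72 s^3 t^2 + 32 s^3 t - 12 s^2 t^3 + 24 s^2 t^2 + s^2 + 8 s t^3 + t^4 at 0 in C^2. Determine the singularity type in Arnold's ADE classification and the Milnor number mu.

The Hessian of f at 0 has rank 1. Corank 1: A-series; mu = 3 gives A_3.

Type A3, Milnor number mu = 3.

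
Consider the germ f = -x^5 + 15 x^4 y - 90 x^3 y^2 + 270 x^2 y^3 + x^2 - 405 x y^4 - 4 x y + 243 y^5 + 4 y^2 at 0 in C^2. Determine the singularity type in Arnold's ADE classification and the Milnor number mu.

The Hessian of f at 0 is [[2, -4], [-4, 8]] with rank 1, so corank 1. A Groebner basis of the Jacobian ideal J(f) in C{x,y} is {y^4, x - 2*y}; counting standard monomials gives mu = 4. Corank 1: A-series; mu = 4 gives A_4.

Type A_4, Milnor number mu = 4.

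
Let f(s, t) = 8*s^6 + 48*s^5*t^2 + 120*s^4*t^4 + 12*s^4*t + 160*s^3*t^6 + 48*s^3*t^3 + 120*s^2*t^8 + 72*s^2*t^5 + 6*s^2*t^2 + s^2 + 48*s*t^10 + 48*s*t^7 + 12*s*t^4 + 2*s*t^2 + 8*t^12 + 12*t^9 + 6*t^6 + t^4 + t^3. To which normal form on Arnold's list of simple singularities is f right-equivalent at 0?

The Hessian of f at 0 is [[2, 0], [0, 0]] with rank 1, so corank 1. A Groebner basis of the Jacobian ideal J(f) in C{s,t} is {t^2, s}; counting standard monomials gives mu = 2. Corank 1: A-series; mu = 2 gives A_2.

A_2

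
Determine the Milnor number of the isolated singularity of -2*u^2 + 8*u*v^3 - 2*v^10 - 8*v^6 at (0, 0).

The Hessian of f at 0 has rank 1. Corank 1: A-series; mu = 9 gives A_9.

9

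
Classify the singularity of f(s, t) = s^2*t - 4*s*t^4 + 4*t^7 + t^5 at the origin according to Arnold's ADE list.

The Hessian of f at 0 is [[0, 0], [0, 0]] with rank 0, so corank 2. A Groebner basis of the Jacobian ideal J(f) in C{s,t} is {-s*t/2 + t^4, s*t^2, s^2 + 5*s*t/2}; counting standard monomials gives mu = 6. Corank 2; j^3 = s^2*t has shape L^2 M (L != M), so D-series; mu = 6 gives D_6.

D_{6}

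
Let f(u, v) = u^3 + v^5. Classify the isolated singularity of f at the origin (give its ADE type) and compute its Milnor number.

Type E8, Milnor number mu = 8.

The Hessian of f at 0 has rank 0. Corank 2; j^3 = u^3 is a perfect cube, so E-series; the 5-jet and mu = 8 give E_8.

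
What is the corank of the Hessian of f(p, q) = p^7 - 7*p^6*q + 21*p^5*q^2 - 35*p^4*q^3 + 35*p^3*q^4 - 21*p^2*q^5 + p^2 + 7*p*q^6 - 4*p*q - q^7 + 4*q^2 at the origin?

1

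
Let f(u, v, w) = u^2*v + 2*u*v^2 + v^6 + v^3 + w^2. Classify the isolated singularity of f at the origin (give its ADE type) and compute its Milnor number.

The Hessian of f at 0 is [[0, 0, 0], [0, 0, 0], [0, 0, 2]] with rank 1, so corank 2. A Groebner basis of the Jacobian ideal J(f) in C{u,v,w} is {u^2/6 + v^5 - v^2/6, u^3 + v^3, u*v + v^2, w}; counting standard monomials gives mu = 7. Corank 2; j^3 = v*(u + v)^2 has shape L^2 M (L != M), so D-series; mu = 7 gives D_7.

Type D7, Milnor number mu = 7.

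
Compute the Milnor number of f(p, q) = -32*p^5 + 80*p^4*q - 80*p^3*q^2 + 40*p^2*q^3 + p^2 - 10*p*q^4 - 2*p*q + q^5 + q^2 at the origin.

4

The Hessian of f at 0 is [[2, -2], [-2, 2]] with rank 1, so corank 1. A Groebner basis of the Jacobian ideal J(f) in C{p,q} is {q^4, p - q}; counting standard monomials gives mu = 4. Corank 1: A-series; mu = 4 gives A_4.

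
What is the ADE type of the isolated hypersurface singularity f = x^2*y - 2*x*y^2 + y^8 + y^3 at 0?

The Hessian of f at 0 is [[0, 0], [0, 0]] with rank 0, so corank 2. A Groebner basis of the Jacobian ideal J(f) in C{x,y} is {x^2/8 + y^7 - y^2/8, x^3 - y^3, x*y - y^2}; counting standard monomials gives mu = 9. Corank 2; j^3 = y*(x - y)^2 has shape L^2 M (L != M), so D-series; mu = 9 gives D_9.

D_9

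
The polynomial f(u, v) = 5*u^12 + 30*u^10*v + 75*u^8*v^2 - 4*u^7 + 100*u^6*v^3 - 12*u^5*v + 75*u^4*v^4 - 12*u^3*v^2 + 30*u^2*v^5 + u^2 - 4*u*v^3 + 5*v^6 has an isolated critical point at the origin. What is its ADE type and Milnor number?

Type A5, Milnor number mu = 5.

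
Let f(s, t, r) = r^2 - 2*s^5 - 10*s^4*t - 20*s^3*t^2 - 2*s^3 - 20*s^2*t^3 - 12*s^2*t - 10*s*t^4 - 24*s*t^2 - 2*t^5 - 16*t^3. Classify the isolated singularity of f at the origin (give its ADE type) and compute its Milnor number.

The Hessian of f at 0 has rank 1. Corank 2; j^3 = -2*(s + 2*t)^3 is a perfect cube, so E-series; the 5-jet and mu = 8 give E_8.

Type E_8, Milnor number mu = 8.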